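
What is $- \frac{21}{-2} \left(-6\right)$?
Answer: $-63$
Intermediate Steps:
$- \frac{21}{-2} \left(-6\right) = \left(-21\right) \left(- \frac{1}{2}\right) \left(-6\right) = \frac{21}{2} \left(-6\right) = -63$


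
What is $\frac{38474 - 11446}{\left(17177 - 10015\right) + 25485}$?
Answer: $\frac{27028}{32647} \approx 0.82789$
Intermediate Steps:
$\frac{38474 - 11446}{\left(17177 - 10015\right) + 25485} = \frac{27028}{7162 + 25485} = \frac{27028}{32647}$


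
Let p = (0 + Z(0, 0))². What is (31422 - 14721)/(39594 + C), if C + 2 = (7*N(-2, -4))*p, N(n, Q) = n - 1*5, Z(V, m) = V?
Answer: 16701/39592 ≈ 0.42183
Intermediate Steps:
N(n, Q) = -5 + n (N(n, Q) = n - 5 = -5 + n)
p = 0 (p = (0 + 0)² = 0² = 0)
C = -2 (C = -2 + (7*(-5 - 2))*0 = -2 + (7*(-7))*0 = -2 - 49*0 = -2 + 0 = -2)
(31422 - 14721)/(39594 + C) = (31422 - 14721)/(39594 - 2) = 16701/39592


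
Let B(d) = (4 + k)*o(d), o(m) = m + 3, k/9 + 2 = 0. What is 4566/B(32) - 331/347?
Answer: -873296/85015 ≈ -10.272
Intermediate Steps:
k = -18 (k = -18 + 9*0 = -18 + 0 = -18)
o(m) = 3 + m
B(d) = -42 - 14*d (B(d) = (4 - 18)*(3 + d) = -14*(3 + d) = -42 - 14*d)
4566/B(32) - 331/347 = 4566/(-42 - 14*32) - 331/347 = 4566/(-42 - 448) - 331*1/347 = 4566/(-490) - 331/347 = 4566*(-1/490) - 331/347 = -2283/245 - 331/347 = -873296/85015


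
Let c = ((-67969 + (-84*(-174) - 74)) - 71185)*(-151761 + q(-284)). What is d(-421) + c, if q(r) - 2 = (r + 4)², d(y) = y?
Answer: 9141411287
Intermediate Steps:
q(r) = 2 + (4 + r)² (q(r) = 2 + (r + 4)² = 2 + (4 + r)²)
c = 9141411708 (c = ((-67969 + (-84*(-174) - 74)) - 71185)*(-151761 + (2 + (4 - 284)²)) = ((-67969 + (14616 - 74)) - 71185)*(-151761 + (2 + (-280)²)) = ((-67969 + 14542) - 71185)*(-151761 + (2 + 78400)) = (-53427 - 71185)*(-151761 + 78402) = -124612*(-73359) = 9141411708)
d(-421) + c = -421 + 9141411708 = 9141411287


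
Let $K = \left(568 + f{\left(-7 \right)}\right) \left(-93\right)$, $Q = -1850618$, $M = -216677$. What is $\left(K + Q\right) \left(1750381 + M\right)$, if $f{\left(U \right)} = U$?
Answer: $-2918318167864$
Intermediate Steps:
$K = -52173$ ($K = \left(568 - 7\right) \left(-93\right) = 561 \left(-93\right) = -52173$)
$\left(K + Q\right) \left(1750381 + M\right) = \left(-52173 - 1850618\right) \left(1750381 - 216677\right) = \left(-1902791\right) 1533704 = -2918318167864$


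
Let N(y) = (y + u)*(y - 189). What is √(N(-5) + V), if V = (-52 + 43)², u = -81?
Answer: √16765 ≈ 129.48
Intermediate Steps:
N(y) = (-189 + y)*(-81 + y) (N(y) = (y - 81)*(y - 189) = (-81 + y)*(-189 + y) = (-189 + y)*(-81 + y))
V = 81 (V = (-9)² = 81)
√(N(-5) + V) = √((15309 + (-5)² - 270*(-5)) + 81) = √((15309 + 25 + 1350) + 81) = √(16684 + 81) = √16765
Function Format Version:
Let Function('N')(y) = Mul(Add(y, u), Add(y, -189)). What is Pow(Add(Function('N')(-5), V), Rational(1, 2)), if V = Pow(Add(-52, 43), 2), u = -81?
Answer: Pow(16765, Rational(1, 2)) ≈ 129.48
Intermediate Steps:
Function('N')(y) = Mul(Add(-189, y), Add(-81, y)) (Function('N')(y) = Mul(Add(y, -81), Add(y, -189)) = Mul(Add(-81, y), Add(-189, y)) = Mul(Add(-189, y), Add(-81, y)))
V = 81 (V = Pow(-9, 2) = 81)
Pow(Add(Function('N')(-5), V), Rational(1, 2)) = Pow(Add(Add(15309, Pow(-5, 2), Mul(-270, -5)), 81), Rational(1, 2)) = Pow(Add(Add(15309, 25, 1350), 81), Rational(1, 2)) = Pow(Add(16684, 81), Rational(1, 2)) = Pow(16765, Rational(1, 2))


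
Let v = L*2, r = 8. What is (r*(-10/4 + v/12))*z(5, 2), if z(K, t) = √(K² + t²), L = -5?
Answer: -80*√29/3 ≈ -143.60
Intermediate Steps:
v = -10 (v = -5*2 = -10)
(r*(-10/4 + v/12))*z(5, 2) = (8*(-10/4 - 10/12))*√(5² + 2²) = (8*(-10*¼ - 10*1/12))*√(25 + 4) = (8*(-5/2 - ⅚))*√29 = (8*(-10/3))*√29 = -80*√29/3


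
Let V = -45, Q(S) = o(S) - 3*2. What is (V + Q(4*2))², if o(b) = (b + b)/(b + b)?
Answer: 2500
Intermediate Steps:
o(b) = 1 (o(b) = (2*b)/((2*b)) = (2*b)*(1/(2*b)) = 1)
Q(S) = -5 (Q(S) = 1 - 3*2 = 1 - 6 = -5)
(V + Q(4*2))² = (-45 - 5)² = (-50)² = 2500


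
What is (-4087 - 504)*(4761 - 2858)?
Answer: -8736673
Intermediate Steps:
(-4087 - 504)*(4761 - 2858) = -4591*1903 = -8736673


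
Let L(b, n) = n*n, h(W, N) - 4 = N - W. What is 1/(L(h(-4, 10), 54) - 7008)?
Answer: -1/4092 ≈ -0.00024438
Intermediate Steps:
h(W, N) = 4 + N - W (h(W, N) = 4 + (N - W) = 4 + N - W)
L(b, n) = n**2
1/(L(h(-4, 10), 54) - 7008) = 1/(54**2 - 7008) = 1/(2916 - 7008) = 1/(-4092) = -1/4092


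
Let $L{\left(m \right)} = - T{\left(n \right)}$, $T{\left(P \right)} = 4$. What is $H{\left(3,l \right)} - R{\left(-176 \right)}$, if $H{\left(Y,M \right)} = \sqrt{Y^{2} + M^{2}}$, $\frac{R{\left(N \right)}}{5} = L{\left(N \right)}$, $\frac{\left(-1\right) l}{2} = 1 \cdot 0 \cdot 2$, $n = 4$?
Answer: $23$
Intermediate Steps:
$L{\left(m \right)} = -4$ ($L{\left(m \right)} = \left(-1\right) 4 = -4$)
$l = 0$ ($l = - 2 \cdot 1 \cdot 0 \cdot 2 = - 2 \cdot 0 \cdot 2 = \left(-2\right) 0 = 0$)
$R{\left(N \right)} = -20$ ($R{\left(N \right)} = 5 \left(-4\right) = -20$)
$H{\left(Y,M \right)} = \sqrt{M^{2} + Y^{2}}$
$H{\left(3,l \right)} - R{\left(-176 \right)} = \sqrt{0^{2} + 3^{2}} - -20 = \sqrt{0 + 9} + 20 = \sqrt{9} + 20 = 3 + 20 = 23$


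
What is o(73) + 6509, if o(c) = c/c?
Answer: 6510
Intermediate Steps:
o(c) = 1
o(73) + 6509 = 1 + 6509 = 6510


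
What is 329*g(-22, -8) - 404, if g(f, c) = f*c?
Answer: 57500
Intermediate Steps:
g(f, c) = c*f
329*g(-22, -8) - 404 = 329*(-8*(-22)) - 404 = 329*176 - 404 = 57904 - 404 = 57500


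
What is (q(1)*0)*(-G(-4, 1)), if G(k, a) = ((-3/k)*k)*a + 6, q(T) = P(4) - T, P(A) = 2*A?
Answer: 0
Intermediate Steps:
q(T) = 8 - T (q(T) = 2*4 - T = 8 - T)
G(k, a) = 6 - 3*a (G(k, a) = -3*a + 6 = 6 - 3*a)
(q(1)*0)*(-G(-4, 1)) = ((8 - 1*1)*0)*(-(6 - 3*1)) = ((8 - 1)*0)*(-(6 - 3)) = (7*0)*(-1*3) = 0*(-3) = 0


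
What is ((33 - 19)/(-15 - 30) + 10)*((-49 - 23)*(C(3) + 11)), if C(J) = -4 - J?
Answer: -13952/5 ≈ -2790.4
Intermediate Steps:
((33 - 19)/(-15 - 30) + 10)*((-49 - 23)*(C(3) + 11)) = ((33 - 19)/(-15 - 30) + 10)*((-49 - 23)*((-4 - 1*3) + 11)) = (14/(-45) + 10)*(-72*((-4 - 3) + 11)) = (14*(-1/45) + 10)*(-72*(-7 + 11)) = (-14/45 + 10)*(-72*4) = (436/45)*(-288) = -13952/5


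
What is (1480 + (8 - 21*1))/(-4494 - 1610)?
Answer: -1467/6104 ≈ -0.24033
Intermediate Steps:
(1480 + (8 - 21*1))/(-4494 - 1610) = (1480 + (8 - 21))/(-6104) = (1480 - 13)*(-1/6104) = 1467*(-1/6104) = -1467/6104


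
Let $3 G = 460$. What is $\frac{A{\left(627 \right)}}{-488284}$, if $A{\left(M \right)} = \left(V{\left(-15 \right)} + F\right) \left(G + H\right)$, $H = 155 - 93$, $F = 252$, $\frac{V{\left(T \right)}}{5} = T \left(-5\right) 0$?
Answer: $- \frac{13566}{122071} \approx -0.11113$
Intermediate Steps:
$V{\left(T \right)} = 0$ ($V{\left(T \right)} = 5 T \left(-5\right) 0 = 5 - 5 T 0 = 5 \cdot 0 = 0$)
$G = \frac{460}{3}$ ($G = \frac{1}{3} \cdot 460 = \frac{460}{3} \approx 153.33$)
$H = 62$ ($H = 155 - 93 = 62$)
$A{\left(M \right)} = 54264$ ($A{\left(M \right)} = \left(0 + 252\right) \left(\frac{460}{3} + 62\right) = 252 \cdot \frac{646}{3} = 54264$)
$\frac{A{\left(627 \right)}}{-488284} = \frac{54264}{-488284} = 54264 \left(- \frac{1}{488284}\right) = - \frac{13566}{122071}$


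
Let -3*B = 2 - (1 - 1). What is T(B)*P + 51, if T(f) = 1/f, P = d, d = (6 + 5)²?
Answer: -261/2 ≈ -130.50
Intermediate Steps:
d = 121 (d = 11² = 121)
P = 121
B = -⅔ (B = -(2 - (1 - 1))/3 = -(2 - 1*0)/3 = -(2 + 0)/3 = -⅓*2 = -⅔ ≈ -0.66667)
T(B)*P + 51 = 121/(-⅔) + 51 = -3/2*121 + 51 = -363/2 + 51 = -261/2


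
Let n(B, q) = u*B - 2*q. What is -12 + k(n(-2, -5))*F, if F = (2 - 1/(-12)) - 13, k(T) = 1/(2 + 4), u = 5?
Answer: -995/72 ≈ -13.819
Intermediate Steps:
n(B, q) = -2*q + 5*B (n(B, q) = 5*B - 2*q = -2*q + 5*B)
k(T) = ⅙ (k(T) = 1/6 = ⅙)
F = -131/12 (F = (2 - 1*(-1/12)) - 13 = (2 + 1/12) - 13 = 25/12 - 13 = -131/12 ≈ -10.917)
-12 + k(n(-2, -5))*F = -12 + (⅙)*(-131/12) = -12 - 131/72 = -995/72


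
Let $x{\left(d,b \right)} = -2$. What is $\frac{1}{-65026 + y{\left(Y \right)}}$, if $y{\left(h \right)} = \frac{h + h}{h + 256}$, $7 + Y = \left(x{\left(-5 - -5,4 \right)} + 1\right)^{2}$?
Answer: $- \frac{125}{8128256} \approx -1.5378 \cdot 10^{-5}$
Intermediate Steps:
$Y = -6$ ($Y = -7 + \left(-2 + 1\right)^{2} = -7 + \left(-1\right)^{2} = -7 + 1 = -6$)
$y{\left(h \right)} = \frac{2 h}{256 + h}$
$\frac{1}{-65026 + y{\left(Y \right)}} = \frac{1}{-65026 + 2 \left(-6\right) \frac{1}{256 - 6}} = \frac{1}{-65026 + 2 \left(-6\right) \frac{1}{250}} = \frac{1}{-65026 - \frac{6}{125}} = \frac{1}{- \frac{8128256}{125}} = - \frac{125}{8128256}$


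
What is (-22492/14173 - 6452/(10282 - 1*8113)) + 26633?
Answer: 818591135677/30741237 ≈ 26628.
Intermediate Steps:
(-22492/14173 - 6452/(10282 - 1*8113)) + 26633 = (-22492*1/14173 - 6452/(10282 - 8113)) + 26633 = (-22492/14173 - 6452/2169) + 26633 = -140229344/30741237 + 26633 = 818591135677/30741237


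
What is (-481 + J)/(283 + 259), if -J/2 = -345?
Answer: 209/542 ≈ 0.38561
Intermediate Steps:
J = 690 (J = -2*(-345) = 690)
(-481 + J)/(283 + 259) = (-481 + 690)/(283 + 259) = 209/542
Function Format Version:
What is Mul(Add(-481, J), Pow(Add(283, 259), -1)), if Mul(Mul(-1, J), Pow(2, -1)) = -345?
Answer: Rational(209, 542) ≈ 0.38561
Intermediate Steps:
J = 690 (J = Mul(-2, -345) = 690)
Mul(Add(-481, J), Pow(Add(283, 259), -1)) = Mul(Add(-481, 690), Pow(Add(283, 259), -1)) = Mul(209, Pow(542, -1)) = Mul(209, Rational(1, 542)) = Rational(209, 542)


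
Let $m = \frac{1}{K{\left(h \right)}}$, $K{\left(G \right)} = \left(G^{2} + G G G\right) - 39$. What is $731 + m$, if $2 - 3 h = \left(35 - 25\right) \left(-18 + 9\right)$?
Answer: $\frac{587012764}{803027} \approx 731.0$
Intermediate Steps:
$h = \frac{92}{3}$ ($h = \frac{2}{3} - \frac{\left(35 - 25\right) \left(-18 + 9\right)}{3} = \frac{2}{3} - \frac{10 \left(-9\right)}{3} = \frac{2}{3} - -30 = \frac{2}{3} + 30 = \frac{92}{3} \approx 30.667$)
$K{\left(G \right)} = -39 + G^{2} + G^{3}$ ($K{\left(G \right)} = \left(G^{2} + G^{2} G\right) - 39 = \left(G^{2} + G^{3}\right) - 39 = -39 + G^{2} + G^{3}$)
$m = \frac{27}{803027}$ ($m = \frac{1}{-39 + \left(\frac{92}{3}\right)^{2} + \left(\frac{92}{3}\right)^{3}} = \frac{1}{-39 + \frac{8464}{9} + \frac{778688}{27}} = \frac{1}{\frac{803027}{27}} = \frac{27}{803027} \approx 3.3623 \cdot 10^{-5}$)
$731 + m = 731 + \frac{27}{803027} = \frac{587012764}{803027}$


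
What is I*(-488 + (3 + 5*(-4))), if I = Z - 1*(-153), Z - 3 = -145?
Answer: -5555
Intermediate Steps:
Z = -142 (Z = 3 - 145 = -142)
I = 11 (I = -142 - 1*(-153) = -142 + 153 = 11)
I*(-488 + (3 + 5*(-4))) = 11*(-488 + (3 + 5*(-4))) = 11*(-488 + (3 - 20)) = 11*(-488 - 17) = 11*(-505) = -5555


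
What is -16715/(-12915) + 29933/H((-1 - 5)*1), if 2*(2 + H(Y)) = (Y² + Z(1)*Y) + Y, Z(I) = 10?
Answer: -77260108/43911 ≈ -1759.5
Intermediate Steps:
H(Y) = -2 + Y²/2 + 11*Y/2 (H(Y) = -2 + ((Y² + 10*Y) + Y)/2 = -2 + (Y² + 11*Y)/2 = -2 + (Y²/2 + 11*Y/2) = -2 + Y²/2 + 11*Y/2)
-16715/(-12915) + 29933/H((-1 - 5)*1) = -16715/(-12915) + 29933/(-2 + ((-1 - 5)*1)²/2 + 11*((-1 - 5)*1)/2) = -16715*(-1/12915) + 29933/(-2 + (-6*1)²/2 + 11*(-6*1)/2) = 3343/2583 + 29933/(-2 + (½)*(-6)² + (11/2)*(-6)) = 3343/2583 + 29933/(-2 + (½)*36 - 33) = 3343/2583 + 29933/(-2 + 18 - 33) = 3343/2583 + 29933/(-17) = 3343/2583 + 29933*(-1/17) = 3343/2583 - 29933/17 = -77260108/43911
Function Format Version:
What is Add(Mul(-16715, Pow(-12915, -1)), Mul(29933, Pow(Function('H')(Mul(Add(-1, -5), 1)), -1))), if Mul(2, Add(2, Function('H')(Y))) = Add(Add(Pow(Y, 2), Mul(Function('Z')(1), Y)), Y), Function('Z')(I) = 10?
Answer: Rational(-77260108, 43911) ≈ -1759.5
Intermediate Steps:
Function('H')(Y) = Add(-2, Mul(Rational(1, 2), Pow(Y, 2)), Mul(Rational(11, 2), Y)) (Function('H')(Y) = Add(-2, Mul(Rational(1, 2), Add(Add(Pow(Y, 2), Mul(10, Y)), Y))) = Add(-2, Mul(Rational(1, 2), Add(Pow(Y, 2), Mul(11, Y)))) = Add(-2, Add(Mul(Rational(1, 2), Pow(Y, 2)), Mul(Rational(11, 2), Y))) = Add(-2, Mul(Rational(1, 2), Pow(Y, 2)), Mul(Rational(11, 2), Y)))
Add(Mul(-16715, Pow(-12915, -1)), Mul(29933, Pow(Function('H')(Mul(Add(-1, -5), 1)), -1))) = Add(Mul(-16715, Pow(-12915, -1)), Mul(29933, Pow(Add(-2, Mul(Rational(1, 2), Pow(Mul(Add(-1, -5), 1), 2)), Mul(Rational(11, 2), Mul(Add(-1, -5), 1))), -1))) = Add(Mul(-16715, Rational(-1, 12915)), Mul(29933, Pow(Add(-2, Mul(Rational(1, 2), Pow(Mul(-6, 1), 2)), Mul(Rational(11, 2), Mul(-6, 1))), -1))) = Add(Rational(3343, 2583), Mul(29933, Pow(Add(-2, Mul(Rational(1, 2), Pow(-6, 2)), Mul(Rational(11, 2), -6)), -1))) = Add(Rational(3343, 2583), Mul(29933, Pow(Add(-2, Mul(Rational(1, 2), 36), -33), -1))) = Add(Rational(3343, 2583), Mul(29933, Pow(Add(-2, 18, -33), -1))) = Add(Rational(3343, 2583), Mul(29933, Pow(-17, -1))) = Add(Rational(3343, 2583), Mul(29933, Rational(-1, 17))) = Add(Rational(3343, 2583), Rational(-29933, 17)) = Rational(-77260108, 43911)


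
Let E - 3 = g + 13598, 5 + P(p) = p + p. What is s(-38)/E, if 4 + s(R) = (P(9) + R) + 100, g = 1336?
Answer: 71/14937 ≈ 0.0047533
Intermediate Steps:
P(p) = -5 + 2*p (P(p) = -5 + (p + p) = -5 + 2*p)
s(R) = 109 + R (s(R) = -4 + (((-5 + 2*9) + R) + 100) = -4 + (((-5 + 18) + R) + 100) = -4 + ((13 + R) + 100) = -4 + (113 + R) = 109 + R)
E = 14937 (E = 3 + (1336 + 13598) = 3 + 14934 = 14937)
s(-38)/E = (109 - 38)/14937 = 71*(1/14937) = 71/14937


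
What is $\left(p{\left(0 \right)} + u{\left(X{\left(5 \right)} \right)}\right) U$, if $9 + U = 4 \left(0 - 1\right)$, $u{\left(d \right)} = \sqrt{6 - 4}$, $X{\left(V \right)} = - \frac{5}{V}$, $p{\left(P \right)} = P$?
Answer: $- 13 \sqrt{2} \approx -18.385$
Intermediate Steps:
$u{\left(d \right)} = \sqrt{2}$
$U = -13$ ($U = -9 + 4 \left(0 - 1\right) = -9 + 4 \left(-1\right) = -9 - 4 = -13$)
$\left(p{\left(0 \right)} + u{\left(X{\left(5 \right)} \right)}\right) U = \left(0 + \sqrt{2}\right) \left(-13\right) = \sqrt{2} \left(-13\right) = - 13 \sqrt{2}$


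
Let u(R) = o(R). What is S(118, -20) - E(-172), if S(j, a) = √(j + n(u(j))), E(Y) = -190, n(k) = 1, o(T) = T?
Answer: 190 + √119 ≈ 200.91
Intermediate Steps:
u(R) = R
S(j, a) = √(1 + j) (S(j, a) = √(j + 1) = √(1 + j))
S(118, -20) - E(-172) = √(1 + 118) - 1*(-190) = √119 + 190 = 190 + √119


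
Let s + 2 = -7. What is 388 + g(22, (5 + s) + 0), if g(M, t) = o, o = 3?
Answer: 391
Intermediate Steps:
s = -9 (s = -2 - 7 = -9)
g(M, t) = 3
388 + g(22, (5 + s) + 0) = 388 + 3 = 391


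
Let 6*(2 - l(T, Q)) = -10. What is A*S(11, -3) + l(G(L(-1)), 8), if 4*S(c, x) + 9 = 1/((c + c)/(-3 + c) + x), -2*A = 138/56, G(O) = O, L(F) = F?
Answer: 5155/672 ≈ 7.6711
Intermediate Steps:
l(T, Q) = 11/3 (l(T, Q) = 2 - ⅙*(-10) = 2 + 5/3 = 11/3)
A = -69/56 ≈ -1.2321
S(c, x) = -9/4 + 1/(4*(x + 2*c/(-3 + c))) (S(c, x) = -9/4 + 1/(4*((c + c)/(-3 + c) + x)) = -9/4 + 1/(4*((2*c)/(-3 + c) + x)) = -9/4 + 1/(4*(2*c/(-3 + c) + x)) = -9/4 + 1/(4*(x + 2*c/(-3 + c))))
A*S(11, -3) + l(G(L(-1)), 8) = -69*(-3 - 17*11 + 27*(-3) - 9*11*(-3))/(224*(-3*(-3) + 2*11 + 11*(-3))) + 11/3 = -69*(-3 - 187 - 81 + 297)/(224*(9 + 22 - 33)) + 11/3 = -69*26/(224*(-2)) + 11/3 = -69*(-1)*26/(224*2) + 11/3 = -69/56*(-13/4) + 11/3 = 897/224 + 11/3 = 5155/672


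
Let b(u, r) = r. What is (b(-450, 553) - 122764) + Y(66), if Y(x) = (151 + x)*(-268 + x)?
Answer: -166045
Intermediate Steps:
Y(x) = (-268 + x)*(151 + x)
(b(-450, 553) - 122764) + Y(66) = (553 - 122764) + (-40468 + 66**2 - 117*66) = -122211 + (-40468 + 4356 - 7722) = -122211 - 43834 = -166045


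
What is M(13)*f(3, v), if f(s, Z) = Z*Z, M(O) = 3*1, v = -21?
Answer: 1323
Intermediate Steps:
M(O) = 3
f(s, Z) = Z²
M(13)*f(3, v) = 3*(-21)² = 3*441 = 1323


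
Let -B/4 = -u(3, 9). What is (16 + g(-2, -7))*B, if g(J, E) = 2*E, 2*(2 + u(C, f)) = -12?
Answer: -64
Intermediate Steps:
u(C, f) = -8 (u(C, f) = -2 + (½)*(-12) = -2 - 6 = -8)
B = -32 (B = -(-4)*(-8) = -4*8 = -32)
(16 + g(-2, -7))*B = (16 + 2*(-7))*(-32) = (16 - 14)*(-32) = 2*(-32) = -64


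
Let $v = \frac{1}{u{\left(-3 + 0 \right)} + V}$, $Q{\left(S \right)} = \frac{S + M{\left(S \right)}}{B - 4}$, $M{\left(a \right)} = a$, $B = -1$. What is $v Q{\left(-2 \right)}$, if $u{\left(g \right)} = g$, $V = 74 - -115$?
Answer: $\frac{2}{465} \approx 0.0043011$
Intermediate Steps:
$V = 189$ ($V = 74 + 115 = 189$)
$Q{\left(S \right)} = - \frac{2 S}{5}$ ($Q{\left(S \right)} = \frac{S + S}{-1 - 4} = \frac{2 S}{-5} = 2 S \left(- \frac{1}{5}\right) = - \frac{2 S}{5}$)
$v = \frac{1}{186}$ ($v = \frac{1}{\left(-3 + 0\right) + 189} = \frac{1}{-3 + 189} = \frac{1}{186} \approx 0.0053763$)
$v Q{\left(-2 \right)} = \frac{\left(- \frac{2}{5}\right) \left(-2\right)}{186} = \frac{1}{186} \cdot \frac{4}{5} = \frac{2}{465}$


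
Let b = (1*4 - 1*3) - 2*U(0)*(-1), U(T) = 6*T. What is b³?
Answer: 1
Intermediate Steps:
b = 1 (b = (1*4 - 1*3) - 12*0*(-1) = (4 - 3) - 2*0*(-1) = 1 + 0*(-1) = 1 + 0 = 1)
b³ = 1³ = 1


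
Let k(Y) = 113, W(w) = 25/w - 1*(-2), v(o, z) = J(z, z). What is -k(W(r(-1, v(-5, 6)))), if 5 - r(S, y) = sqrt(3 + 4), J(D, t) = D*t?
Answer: -113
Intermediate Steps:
v(o, z) = z**2 (v(o, z) = z*z = z**2)
r(S, y) = 5 - sqrt(7) (r(S, y) = 5 - sqrt(3 + 4) = 5 - sqrt(7))
W(w) = 2 + 25/w (W(w) = 25/w + 2 = 2 + 25/w)
-k(W(r(-1, v(-5, 6)))) = -1*113 = -113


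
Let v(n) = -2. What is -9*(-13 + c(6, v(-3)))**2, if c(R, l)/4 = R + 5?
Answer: -8649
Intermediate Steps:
c(R, l) = 20 + 4*R (c(R, l) = 4*(R + 5) = 4*(5 + R) = 20 + 4*R)
-9*(-13 + c(6, v(-3)))**2 = -9*(-13 + (20 + 4*6))**2 = -9*(-13 + (20 + 24))**2 = -9*(-13 + 44)**2 = -9*31**2 = -9*961 = -8649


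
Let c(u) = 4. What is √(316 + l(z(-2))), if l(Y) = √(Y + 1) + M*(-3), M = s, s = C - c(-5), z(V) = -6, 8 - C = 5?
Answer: √(319 + I*√5) ≈ 17.861 + 0.0626*I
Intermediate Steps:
C = 3 (C = 8 - 1*5 = 8 - 5 = 3)
s = -1 (s = 3 - 1*4 = 3 - 4 = -1)
M = -1
l(Y) = 3 + √(1 + Y) (l(Y) = √(Y + 1) - 1*(-3) = √(1 + Y) + 3 = 3 + √(1 + Y))
√(316 + l(z(-2))) = √(316 + (3 + √(1 - 6))) = √(316 + (3 + √(-5))) = √(316 + (3 + I*√5)) = √(319 + I*√5)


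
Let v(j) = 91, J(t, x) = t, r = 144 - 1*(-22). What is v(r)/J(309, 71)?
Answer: 91/309 ≈ 0.29450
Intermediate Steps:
r = 166 (r = 144 + 22 = 166)
v(r)/J(309, 71) = 91/309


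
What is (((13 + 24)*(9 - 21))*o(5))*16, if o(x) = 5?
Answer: -35520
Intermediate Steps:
(((13 + 24)*(9 - 21))*o(5))*16 = (((13 + 24)*(9 - 21))*5)*16 = ((37*(-12))*5)*16 = -444*5*16 = -2220*16 = -35520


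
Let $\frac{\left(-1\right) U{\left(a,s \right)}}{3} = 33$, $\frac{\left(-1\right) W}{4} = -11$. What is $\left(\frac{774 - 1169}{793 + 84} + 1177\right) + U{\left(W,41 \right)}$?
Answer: $\frac{945011}{877} \approx 1077.5$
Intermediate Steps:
$W = 44$ ($W = \left(-4\right) \left(-11\right) = 44$)
$U{\left(a,s \right)} = -99$ ($U{\left(a,s \right)} = \left(-3\right) 33 = -99$)
$\left(\frac{774 - 1169}{793 + 84} + 1177\right) + U{\left(W,41 \right)} = \left(\frac{774 - 1169}{793 + 84} + 1177\right) - 99 = \left(- \frac{395}{877} + 1177\right) - 99 = \frac{1031834}{877} - 99 = \frac{945011}{877}$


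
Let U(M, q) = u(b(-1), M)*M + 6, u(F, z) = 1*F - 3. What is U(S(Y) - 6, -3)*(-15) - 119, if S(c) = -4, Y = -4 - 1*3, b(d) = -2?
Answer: -959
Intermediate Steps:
Y = -7 (Y = -4 - 3 = -7)
u(F, z) = -3 + F (u(F, z) = F - 3 = -3 + F)
U(M, q) = 6 - 5*M (U(M, q) = (-3 - 2)*M + 6 = -5*M + 6 = 6 - 5*M)
U(S(Y) - 6, -3)*(-15) - 119 = (6 - 5*(-4 - 6))*(-15) - 119 = (6 - 5*(-10))*(-15) - 119 = (6 + 50)*(-15) - 119 = 56*(-15) - 119 = -840 - 119 = -959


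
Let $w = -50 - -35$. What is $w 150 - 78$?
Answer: $-2328$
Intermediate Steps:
$w = -15$ ($w = -50 + 35 = -15$)
$w 150 - 78 = \left(-15\right) 150 - 78 = -2250 - 78 = -2328$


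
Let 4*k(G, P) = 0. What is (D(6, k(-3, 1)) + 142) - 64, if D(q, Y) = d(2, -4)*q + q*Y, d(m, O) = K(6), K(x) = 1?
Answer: 84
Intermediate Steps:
k(G, P) = 0 (k(G, P) = (¼)*0 = 0)
d(m, O) = 1
D(q, Y) = q + Y*q (D(q, Y) = 1*q + q*Y = q + Y*q)
(D(6, k(-3, 1)) + 142) - 64 = (6*(1 + 0) + 142) - 64 = (6*1 + 142) - 64 = (6 + 142) - 64 = 148 - 64 = 84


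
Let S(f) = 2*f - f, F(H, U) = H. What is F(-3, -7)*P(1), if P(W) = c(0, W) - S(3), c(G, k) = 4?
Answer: -3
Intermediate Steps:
S(f) = f
P(W) = 1 (P(W) = 4 - 1*3 = 4 - 3 = 1)
F(-3, -7)*P(1) = -3*1 = -3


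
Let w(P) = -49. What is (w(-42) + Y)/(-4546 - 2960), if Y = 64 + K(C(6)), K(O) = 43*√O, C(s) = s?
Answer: -5/2502 - 43*√6/7506 ≈ -0.016031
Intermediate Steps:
Y = 64 + 43*√6 ≈ 169.33
(w(-42) + Y)/(-4546 - 2960) = (-49 + (64 + 43*√6))/(-4546 - 2960) = (15 + 43*√6)/(-7506) = (15 + 43*√6)*(-1/7506) = -5/2502 - 43*√6/7506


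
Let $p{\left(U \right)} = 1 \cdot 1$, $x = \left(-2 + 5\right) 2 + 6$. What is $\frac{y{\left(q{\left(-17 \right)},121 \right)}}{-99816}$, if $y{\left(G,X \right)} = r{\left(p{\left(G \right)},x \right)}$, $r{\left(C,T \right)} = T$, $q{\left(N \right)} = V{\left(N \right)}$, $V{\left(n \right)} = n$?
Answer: $- \frac{1}{8318} \approx -0.00012022$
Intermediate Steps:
$x = 12$ ($x = 3 \cdot 2 + 6 = 6 + 6 = 12$)
$q{\left(N \right)} = N$
$p{\left(U \right)} = 1$
$y{\left(G,X \right)} = 12$
$\frac{y{\left(q{\left(-17 \right)},121 \right)}}{-99816} = \frac{12}{-99816} = 12 \left(- \frac{1}{99816}\right) = - \frac{1}{8318}$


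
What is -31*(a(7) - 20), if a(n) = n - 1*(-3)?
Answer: 310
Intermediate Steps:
a(n) = 3 + n (a(n) = n + 3 = 3 + n)
-31*(a(7) - 20) = -31*((3 + 7) - 20) = -31*(10 - 20) = -31*(-10) = 310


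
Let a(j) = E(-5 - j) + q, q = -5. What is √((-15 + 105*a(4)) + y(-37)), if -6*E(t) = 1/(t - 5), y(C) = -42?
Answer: I*√2323/2 ≈ 24.099*I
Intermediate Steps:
E(t) = -1/(6*(-5 + t)) (E(t) = -1/(6*(t - 5)) = -1/(6*(-5 + t)))
a(j) = -5 - 1/(-60 - 6*j) (a(j) = -1/(-30 + 6*(-5 - j)) - 5 = -1/(-30 + (-30 - 6*j)) - 5 = -1/(-60 - 6*j) - 5 = -5 - 1/(-60 - 6*j))
√((-15 + 105*a(4)) + y(-37)) = √((-15 + 105*((-299 - 30*4)/(6*(10 + 4)))) - 42) = √((-15 + 105*((⅙)*(-299 - 120)/14)) - 42) = √((-15 + 105*((⅙)*(1/14)*(-419))) - 42) = √((-15 + 105*(-419/84)) - 42) = √((-15 - 2095/4) - 42) = √(-2155/4 - 42) = √(-2323/4) = I*√2323/2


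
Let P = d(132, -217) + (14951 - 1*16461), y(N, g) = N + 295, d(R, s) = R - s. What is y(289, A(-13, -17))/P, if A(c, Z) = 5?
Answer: -584/1161 ≈ -0.50301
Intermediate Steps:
y(N, g) = 295 + N
P = -1161 (P = (132 - 1*(-217)) + (14951 - 1*16461) = (132 + 217) + (14951 - 16461) = 349 - 1510 = -1161)
y(289, A(-13, -17))/P = (295 + 289)/(-1161) = 584*(-1/1161) = -584/1161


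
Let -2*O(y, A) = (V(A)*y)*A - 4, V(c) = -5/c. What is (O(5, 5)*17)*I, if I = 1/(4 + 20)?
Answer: 493/48 ≈ 10.271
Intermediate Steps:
O(y, A) = 2 + 5*y/2 (O(y, A) = -(((-5/A)*y)*A - 4)/2 = -((-5*y/A)*A - 4)/2 = -(-5*y - 4)/2 = -(-4 - 5*y)/2 = 2 + 5*y/2)
I = 1/24 ≈ 0.041667
(O(5, 5)*17)*I = ((2 + (5/2)*5)*17)*(1/24) = ((2 + 25/2)*17)*(1/24) = ((29/2)*17)*(1/24) = (493/2)*(1/24) = 493/48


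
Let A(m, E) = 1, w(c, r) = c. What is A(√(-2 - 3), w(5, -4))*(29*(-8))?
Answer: -232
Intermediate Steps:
A(√(-2 - 3), w(5, -4))*(29*(-8)) = 1*(29*(-8)) = 1*(-232) = -232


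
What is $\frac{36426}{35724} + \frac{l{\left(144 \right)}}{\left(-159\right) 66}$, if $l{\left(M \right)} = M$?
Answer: $\frac{268597}{267014} \approx 1.0059$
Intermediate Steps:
$\frac{36426}{35724} + \frac{l{\left(144 \right)}}{\left(-159\right) 66} = \frac{36426}{35724} + \frac{144}{\left(-159\right) 66} = 36426 \cdot \frac{1}{35724} + \frac{144}{-10494} = \frac{467}{458} + 144 \left(- \frac{1}{10494}\right) = \frac{467}{458} - \frac{8}{583} = \frac{268597}{267014}$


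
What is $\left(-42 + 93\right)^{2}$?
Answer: $2601$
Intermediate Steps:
$\left(-42 + 93\right)^{2} = 51^{2} = 2601$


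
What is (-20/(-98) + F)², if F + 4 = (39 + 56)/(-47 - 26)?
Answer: 332442289/12794929 ≈ 25.982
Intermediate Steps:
F = -387/73 (F = -4 + (39 + 56)/(-47 - 26) = -4 + 95/(-73) = -4 + 95*(-1/73) = -4 - 95/73 = -387/73 ≈ -5.3014)
(-20/(-98) + F)² = (-20/(-98) - 387/73)² = (-20*(-1/98) - 387/73)² = (10/49 - 387/73)² = (-18233/3577)² = 332442289/12794929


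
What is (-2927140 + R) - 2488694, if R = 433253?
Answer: -4982581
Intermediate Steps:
(-2927140 + R) - 2488694 = (-2927140 + 433253) - 2488694 = -2493887 - 2488694 = -4982581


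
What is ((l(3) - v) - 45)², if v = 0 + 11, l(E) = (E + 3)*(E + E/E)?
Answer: 1024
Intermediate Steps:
l(E) = (1 + E)*(3 + E) (l(E) = (3 + E)*(E + 1) = (3 + E)*(1 + E) = (1 + E)*(3 + E))
v = 11
((l(3) - v) - 45)² = (((3 + 3² + 4*3) - 1*11) - 45)² = (((3 + 9 + 12) - 11) - 45)² = ((24 - 11) - 45)² = (13 - 45)² = (-32)² = 1024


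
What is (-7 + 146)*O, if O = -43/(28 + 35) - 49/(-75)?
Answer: -6394/1575 ≈ -4.0597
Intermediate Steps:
O = -46/1575 (O = -43/63 - 49*(-1/75) = -43*1/63 + 49/75 = -43/63 + 49/75 = -46/1575 ≈ -0.029206)
(-7 + 146)*O = (-7 + 146)*(-46/1575) = 139*(-46/1575) = -6394/1575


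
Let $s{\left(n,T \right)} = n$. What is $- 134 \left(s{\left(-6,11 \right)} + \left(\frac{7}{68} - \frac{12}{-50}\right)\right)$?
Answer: $\frac{644339}{850} \approx 758.05$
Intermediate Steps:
$- 134 \left(s{\left(-6,11 \right)} + \left(\frac{7}{68} - \frac{12}{-50}\right)\right) = - 134 \left(-6 + \left(\frac{7}{68} - \frac{12}{-50}\right)\right) = - 134 \left(-6 + \left(7 \cdot \frac{1}{68} - - \frac{6}{25}\right)\right) = - 134 \left(-6 + \left(\frac{7}{68} + \frac{6}{25}\right)\right) = - 134 \left(-6 + \frac{583}{1700}\right) = \left(-134\right) \left(- \frac{9617}{1700}\right) = \frac{644339}{850}$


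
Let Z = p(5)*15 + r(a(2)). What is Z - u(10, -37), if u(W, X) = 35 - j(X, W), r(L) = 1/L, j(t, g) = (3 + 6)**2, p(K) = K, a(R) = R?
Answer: 243/2 ≈ 121.50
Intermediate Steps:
j(t, g) = 81 (j(t, g) = 9**2 = 81)
u(W, X) = -46 (u(W, X) = 35 - 1*81 = 35 - 81 = -46)
Z = 151/2 (Z = 5*15 + 1/2 = 75 + 1/2 = 151/2 ≈ 75.500)
Z - u(10, -37) = 151/2 - 1*(-46) = 151/2 + 46 = 243/2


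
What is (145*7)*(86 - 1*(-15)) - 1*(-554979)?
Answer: 657494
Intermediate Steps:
(145*7)*(86 - 1*(-15)) - 1*(-554979) = 1015*(86 + 15) + 554979 = 1015*101 + 554979 = 102515 + 554979 = 657494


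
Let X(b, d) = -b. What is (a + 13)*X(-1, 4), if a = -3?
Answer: 10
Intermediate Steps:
a = -3 (a = -1*3 = -3)
(a + 13)*X(-1, 4) = (-3 + 13)*(-1*(-1)) = 10*1 = 10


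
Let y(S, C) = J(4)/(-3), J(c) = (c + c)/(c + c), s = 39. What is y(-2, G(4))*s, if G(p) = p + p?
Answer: -13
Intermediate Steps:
J(c) = 1 (J(c) = (2*c)/((2*c)) = (2*c)*(1/(2*c)) = 1)
G(p) = 2*p
y(S, C) = -1/3 (y(S, C) = 1/(-3) = 1*(-1/3) = -1/3)
y(-2, G(4))*s = -1/3*39 = -13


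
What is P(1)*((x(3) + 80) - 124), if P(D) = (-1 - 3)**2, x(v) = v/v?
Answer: -688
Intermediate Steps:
x(v) = 1
P(D) = 16 (P(D) = (-4)**2 = 16)
P(1)*((x(3) + 80) - 124) = 16*((1 + 80) - 124) = 16*(81 - 124) = 16*(-43) = -688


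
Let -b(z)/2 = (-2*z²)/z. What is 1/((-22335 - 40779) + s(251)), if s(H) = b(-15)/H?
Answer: -251/15841674 ≈ -1.5844e-5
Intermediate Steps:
b(z) = 4*z (b(z) = -2*(-2*z²)/z = -(-4)*z = 4*z)
s(H) = -60/H (s(H) = (4*(-15))/H = -60/H)
1/((-22335 - 40779) + s(251)) = 1/((-22335 - 40779) - 60/251) = 1/(-63114 - 60*1/251) = 1/(-63114 - 60/251) = 1/(-15841674/251) = -251/15841674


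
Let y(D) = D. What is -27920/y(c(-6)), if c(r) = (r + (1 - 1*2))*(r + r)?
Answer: -6980/21 ≈ -332.38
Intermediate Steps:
c(r) = 2*r*(-1 + r) (c(r) = (r + (1 - 2))*(2*r) = (r - 1)*(2*r) = (-1 + r)*(2*r) = 2*r*(-1 + r))
-27920/y(c(-6)) = -27920*(-1/(12*(-1 - 6))) = -27920/(2*(-6)*(-7)) = -27920/84 = -27920*1/84 = -6980/21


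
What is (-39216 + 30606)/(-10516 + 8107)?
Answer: 2870/803 ≈ 3.5741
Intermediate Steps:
(-39216 + 30606)/(-10516 + 8107) = -8610/(-2409) = -8610*(-1/2409) = 2870/803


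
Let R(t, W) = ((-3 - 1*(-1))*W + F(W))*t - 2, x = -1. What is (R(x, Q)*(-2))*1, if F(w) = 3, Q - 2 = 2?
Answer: -6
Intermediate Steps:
Q = 4 (Q = 2 + 2 = 4)
R(t, W) = -2 + t*(3 - 2*W) (R(t, W) = ((-3 - 1*(-1))*W + 3)*t - 2 = ((-3 + 1)*W + 3)*t - 2 = (-2*W + 3)*t - 2 = (3 - 2*W)*t - 2 = t*(3 - 2*W) - 2 = -2 + t*(3 - 2*W))
(R(x, Q)*(-2))*1 = ((-2 + 3*(-1) - 2*4*(-1))*(-2))*1 = ((-2 - 3 + 8)*(-2))*1 = (3*(-2))*1 = -6*1 = -6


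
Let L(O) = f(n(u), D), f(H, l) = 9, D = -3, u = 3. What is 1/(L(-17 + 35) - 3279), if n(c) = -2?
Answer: -1/3270 ≈ -0.00030581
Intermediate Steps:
L(O) = 9
1/(L(-17 + 35) - 3279) = 1/(9 - 3279) = 1/(-3270) = -1/3270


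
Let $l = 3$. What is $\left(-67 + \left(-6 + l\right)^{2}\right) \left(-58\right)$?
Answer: $3364$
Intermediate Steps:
$\left(-67 + \left(-6 + l\right)^{2}\right) \left(-58\right) = \left(-67 + \left(-6 + 3\right)^{2}\right) \left(-58\right) = \left(-67 + \left(-3\right)^{2}\right) \left(-58\right) = \left(-67 + 9\right) \left(-58\right) = \left(-58\right) \left(-58\right) = 3364$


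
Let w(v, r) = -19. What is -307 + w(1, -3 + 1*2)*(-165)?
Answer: 2828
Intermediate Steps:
-307 + w(1, -3 + 1*2)*(-165) = -307 - 19*(-165) = -307 + 3135 = 2828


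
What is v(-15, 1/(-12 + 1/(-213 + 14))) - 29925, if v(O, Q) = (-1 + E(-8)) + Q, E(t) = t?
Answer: -71512525/2389 ≈ -29934.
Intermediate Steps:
v(O, Q) = -9 + Q (v(O, Q) = (-1 - 8) + Q = -9 + Q)
v(-15, 1/(-12 + 1/(-213 + 14))) - 29925 = (-9 + 1/(-12 + 1/(-213 + 14))) - 29925 = (-9 + 1/(-12 + 1/(-199))) - 29925 = (-9 + 1/(-12 - 1/199)) - 29925 = (-9 + 1/(-2389/199)) - 29925 = (-9 - 199/2389) - 29925 = -21700/2389 - 29925 = -71512525/2389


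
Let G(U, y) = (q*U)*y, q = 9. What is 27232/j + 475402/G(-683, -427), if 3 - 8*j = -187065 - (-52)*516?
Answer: 1999994414/1298094091 ≈ 1.5407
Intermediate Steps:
G(U, y) = 9*U*y (G(U, y) = (9*U)*y = 9*U*y)
j = 40059/2 (j = 3/8 - (-187065 - (-52)*516)/8 = 3/8 - (-187065 - 1*(-26832))/8 = 3/8 - (-187065 + 26832)/8 = 3/8 - 1/8*(-160233) = 3/8 + 160233/8 = 40059/2 ≈ 20030.)
27232/j + 475402/G(-683, -427) = 27232/(40059/2) + 475402/((9*(-683)*(-427))) = 27232*(2/40059) + 475402/2624769 = 54464/40059 + 475402*(1/2624769) = 54464/40059 + 475402/2624769 = 1999994414/1298094091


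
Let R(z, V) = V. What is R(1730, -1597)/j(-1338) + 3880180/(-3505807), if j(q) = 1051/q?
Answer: 7487081247122/3684603157 ≈ 2032.0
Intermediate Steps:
R(1730, -1597)/j(-1338) + 3880180/(-3505807) = -1597/(1051/(-1338)) + 3880180/(-3505807) = -1597/(1051*(-1/1338)) + 3880180*(-1/3505807) = -1597/(-1051/1338) - 3880180/3505807 = -1597*(-1338/1051) - 3880180/3505807 = 2136786/1051 - 3880180/3505807 = 7487081247122/3684603157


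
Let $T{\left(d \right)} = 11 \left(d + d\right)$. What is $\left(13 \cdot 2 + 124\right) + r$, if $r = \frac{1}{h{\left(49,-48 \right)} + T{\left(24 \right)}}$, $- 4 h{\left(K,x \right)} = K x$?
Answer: $\frac{167401}{1116} \approx 150.0$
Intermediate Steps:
$h{\left(K,x \right)} = - \frac{K x}{4}$
$T{\left(d \right)} = 22 d$ ($T{\left(d \right)} = 11 \cdot 2 d = 22 d$)
$r = \frac{1}{1116}$ ($r = \frac{1}{\left(- \frac{1}{4}\right) 49 \left(-48\right) + 22 \cdot 24} = \frac{1}{588 + 528} = \frac{1}{1116} \approx 0.00089606$)
$\left(13 \cdot 2 + 124\right) + r = \left(13 \cdot 2 + 124\right) + \frac{1}{1116} = \left(26 + 124\right) + \frac{1}{1116} = 150 + \frac{1}{1116} = \frac{167401}{1116}$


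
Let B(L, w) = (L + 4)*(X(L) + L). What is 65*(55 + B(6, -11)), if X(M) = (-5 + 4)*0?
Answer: 7475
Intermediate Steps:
X(M) = 0 (X(M) = -1*0 = 0)
B(L, w) = L*(4 + L) (B(L, w) = (L + 4)*(0 + L) = (4 + L)*L = L*(4 + L))
65*(55 + B(6, -11)) = 65*(55 + 6*(4 + 6)) = 65*(55 + 6*10) = 65*(55 + 60) = 65*115 = 7475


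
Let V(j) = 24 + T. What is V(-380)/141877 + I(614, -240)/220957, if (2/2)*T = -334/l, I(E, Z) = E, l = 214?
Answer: 9851552903/3354312642923 ≈ 0.0029370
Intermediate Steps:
T = -167/107 (T = -334/214 = -334*1/214 = -167/107 ≈ -1.5607)
V(j) = 2401/107 (V(j) = 24 - 167/107 = 2401/107)
V(-380)/141877 + I(614, -240)/220957 = (2401/107)/141877 + 614/220957 = (2401/107)*(1/141877) + 614*(1/220957) = 2401/15180839 + 614/220957 = 9851552903/3354312642923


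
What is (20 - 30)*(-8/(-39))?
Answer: -80/39 ≈ -2.0513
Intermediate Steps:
(20 - 30)*(-8/(-39)) = -(-80)*(-1)/39 = -10*8/39 = -80/39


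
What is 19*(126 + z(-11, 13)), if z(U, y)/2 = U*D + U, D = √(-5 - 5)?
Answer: 1976 - 418*I*√10 ≈ 1976.0 - 1321.8*I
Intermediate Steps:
D = I*√10 (D = √(-10) = I*√10 ≈ 3.1623*I)
z(U, y) = 2*U + 2*I*U*√10 (z(U, y) = 2*(U*(I*√10) + U) = 2*(I*U*√10 + U) = 2*(U + I*U*√10) = 2*U + 2*I*U*√10)
19*(126 + z(-11, 13)) = 19*(126 + 2*(-11)*(1 + I*√10)) = 19*(126 + (-22 - 22*I*√10)) = 19*(104 - 22*I*√10) = 1976 - 418*I*√10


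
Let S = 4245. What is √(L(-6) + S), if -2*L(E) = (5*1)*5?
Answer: √16930/2 ≈ 65.058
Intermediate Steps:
L(E) = -25/2 (L(E) = -5*1*5/2 = -5*5/2 = -½*25 = -25/2)
√(L(-6) + S) = √(-25/2 + 4245) = √(8465/2) = √16930/2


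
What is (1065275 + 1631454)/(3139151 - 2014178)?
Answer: 2696729/1124973 ≈ 2.3971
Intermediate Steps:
(1065275 + 1631454)/(3139151 - 2014178) = 2696729/1124973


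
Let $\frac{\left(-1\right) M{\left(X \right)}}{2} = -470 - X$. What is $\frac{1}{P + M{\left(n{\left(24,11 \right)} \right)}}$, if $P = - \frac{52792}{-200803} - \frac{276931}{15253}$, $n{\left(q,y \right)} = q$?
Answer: $\frac{3062848159}{2971290641875} \approx 0.0010308$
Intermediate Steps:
$P = - \frac{54803339217}{3062848159}$ ($P = \left(-52792\right) \left(- \frac{1}{200803}\right) - \frac{276931}{15253} = \frac{52792}{200803} - \frac{276931}{15253} = - \frac{54803339217}{3062848159} \approx -17.893$)
$M{\left(X \right)} = 940 + 2 X$ ($M{\left(X \right)} = - 2 \left(-470 - X\right) = 940 + 2 X$)
$\frac{1}{P + M{\left(n{\left(24,11 \right)} \right)}} = \frac{1}{- \frac{54803339217}{3062848159} + \left(940 + 2 \cdot 24\right)} = \frac{1}{- \frac{54803339217}{3062848159} + \left(940 + 48\right)} = \frac{1}{- \frac{54803339217}{3062848159} + 988} = \frac{1}{\frac{2971290641875}{3062848159}} = \frac{3062848159}{2971290641875}$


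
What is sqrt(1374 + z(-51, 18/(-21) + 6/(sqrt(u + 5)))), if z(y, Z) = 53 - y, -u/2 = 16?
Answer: sqrt(1478) ≈ 38.445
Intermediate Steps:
u = -32 (u = -2*16 = -32)
sqrt(1374 + z(-51, 18/(-21) + 6/(sqrt(u + 5)))) = sqrt(1374 + (53 - 1*(-51))) = sqrt(1374 + (53 + 51)) = sqrt(1374 + 104) = sqrt(1478)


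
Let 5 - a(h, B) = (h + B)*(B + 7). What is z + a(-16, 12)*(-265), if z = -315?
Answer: -21780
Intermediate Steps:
a(h, B) = 5 - (7 + B)*(B + h) (a(h, B) = 5 - (h + B)*(B + 7) = 5 - (B + h)*(7 + B) = 5 - (7 + B)*(B + h))
z + a(-16, 12)*(-265) = -315 + (5 - 1*12² - 7*12 - 7*(-16) - 1*12*(-16))*(-265) = -315 + (5 - 1*144 - 84 + 112 + 192)*(-265) = -315 + (5 - 144 - 84 + 112 + 192)*(-265) = -315 + 81*(-265) = -315 - 21465 = -21780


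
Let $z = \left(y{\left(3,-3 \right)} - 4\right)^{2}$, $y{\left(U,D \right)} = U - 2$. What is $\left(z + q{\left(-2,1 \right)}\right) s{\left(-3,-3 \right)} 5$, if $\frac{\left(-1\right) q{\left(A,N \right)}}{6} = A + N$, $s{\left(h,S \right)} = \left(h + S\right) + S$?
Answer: $-675$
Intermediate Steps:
$s{\left(h,S \right)} = h + 2 S$ ($s{\left(h,S \right)} = \left(S + h\right) + S = h + 2 S$)
$q{\left(A,N \right)} = - 6 A - 6 N$ ($q{\left(A,N \right)} = - 6 \left(A + N\right) = - 6 A - 6 N$)
$y{\left(U,D \right)} = -2 + U$
$z = 9$ ($z = \left(\left(-2 + 3\right) - 4\right)^{2} = \left(1 - 4\right)^{2} = \left(-3\right)^{2} = 9$)
$\left(z + q{\left(-2,1 \right)}\right) s{\left(-3,-3 \right)} 5 = \left(9 - -6\right) \left(-3 + 2 \left(-3\right)\right) 5 = \left(9 + \left(12 - 6\right)\right) \left(-3 - 6\right) 5 = \left(9 + 6\right) \left(\left(-9\right) 5\right) = 15 \left(-45\right) = -675$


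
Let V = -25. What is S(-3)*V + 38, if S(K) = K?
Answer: 113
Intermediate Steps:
S(-3)*V + 38 = -3*(-25) + 38 = 75 + 38 = 113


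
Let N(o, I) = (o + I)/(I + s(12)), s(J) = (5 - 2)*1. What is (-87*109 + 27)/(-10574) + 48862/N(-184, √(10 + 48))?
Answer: -78711786698/89345013 - 4568597*√58/16899 ≈ -2939.9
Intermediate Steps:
s(J) = 3 (s(J) = 3*1 = 3)
N(o, I) = (I + o)/(3 + I) (N(o, I) = (o + I)/(I + 3) = (I + o)/(3 + I))
(-87*109 + 27)/(-10574) + 48862/N(-184, √(10 + 48)) = (-87*109 + 27)/(-10574) + 48862/(((√(10 + 48) - 184)/(3 + √(10 + 48)))) = (-9483 + 27)*(-1/10574) + 48862/(((√58 - 184)/(3 + √58))) = -9456*(-1/10574) + 48862/(((-184 + √58)/(3 + √58))) = 4728/5287 + 48862*((3 + √58)/(-184 + √58)) = 4728/5287 + 48862*(3 + √58)/(-184 + √58)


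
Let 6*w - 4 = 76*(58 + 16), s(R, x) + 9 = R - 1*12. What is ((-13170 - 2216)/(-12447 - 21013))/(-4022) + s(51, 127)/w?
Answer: 143673269/4508300020 ≈ 0.031869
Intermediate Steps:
s(R, x) = -21 + R (s(R, x) = -9 + (R - 1*12) = -9 + (R - 12) = -9 + (-12 + R) = -21 + R)
w = 938 (w = ⅔ + (76*(58 + 16))/6 = ⅔ + (76*74)/6 = ⅔ + (⅙)*5624 = ⅔ + 2812/3 = 938)
((-13170 - 2216)/(-12447 - 21013))/(-4022) + s(51, 127)/w = ((-13170 - 2216)/(-12447 - 21013))/(-4022) + (-21 + 51)/938 = -15386/(-33460)*(-1/4022) + 30*(1/938) = -15386*(-1/33460)*(-1/4022) + 15/469 = (1099/2390)*(-1/4022) + 15/469 = -1099/9612580 + 15/469 = 143673269/4508300020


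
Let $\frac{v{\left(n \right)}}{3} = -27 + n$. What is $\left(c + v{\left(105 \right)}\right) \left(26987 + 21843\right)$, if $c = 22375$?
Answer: $1103997470$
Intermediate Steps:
$v{\left(n \right)} = -81 + 3 n$ ($v{\left(n \right)} = 3 \left(-27 + n\right) = -81 + 3 n$)
$\left(c + v{\left(105 \right)}\right) \left(26987 + 21843\right) = \left(22375 + \left(-81 + 3 \cdot 105\right)\right) \left(26987 + 21843\right) = \left(22375 + \left(-81 + 315\right)\right) 48830 = \left(22375 + 234\right) 48830 = 22609 \cdot 48830 = 1103997470$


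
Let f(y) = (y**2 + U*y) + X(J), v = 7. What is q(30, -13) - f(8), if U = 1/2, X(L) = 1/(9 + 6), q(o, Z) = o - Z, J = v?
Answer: -376/15 ≈ -25.067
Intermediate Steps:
J = 7
X(L) = 1/15
U = 1/2 ≈ 0.50000
f(y) = 1/15 + y**2 + y/2 (f(y) = (y**2 + y/2) + 1/15 = 1/15 + y**2 + y/2)
q(30, -13) - f(8) = (30 - 1*(-13)) - (1/15 + 8**2 + (1/2)*8) = (30 + 13) - (1/15 + 64 + 4) = 43 - 1*1021/15 = 43 - 1021/15 = -376/15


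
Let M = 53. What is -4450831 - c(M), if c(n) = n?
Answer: -4450884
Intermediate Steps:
-4450831 - c(M) = -4450831 - 1*53 = -4450831 - 53 = -4450884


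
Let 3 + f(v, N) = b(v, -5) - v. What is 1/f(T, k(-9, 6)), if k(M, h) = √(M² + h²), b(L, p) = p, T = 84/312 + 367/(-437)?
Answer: -11362/84413 ≈ -0.13460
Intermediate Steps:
T = -6483/11362 (T = 84*(1/312) + 367*(-1/437) = 7/26 - 367/437 = -6483/11362 ≈ -0.57059)
f(v, N) = -8 - v (f(v, N) = -3 + (-5 - v) = -8 - v)
1/f(T, k(-9, 6)) = 1/(-8 - 1*(-6483/11362)) = 1/(-8 + 6483/11362) = 1/(-84413/11362) = -11362/84413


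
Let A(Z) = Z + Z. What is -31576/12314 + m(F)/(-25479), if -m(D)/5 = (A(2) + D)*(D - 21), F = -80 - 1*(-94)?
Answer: -45126818/17430467 ≈ -2.5890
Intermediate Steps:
A(Z) = 2*Z
F = 14 (F = -80 + 94 = 14)
m(D) = -5*(-21 + D)*(4 + D) (m(D) = -5*(2*2 + D)*(D - 21) = -5*(4 + D)*(-21 + D) = -5*(-21 + D)*(4 + D))
-31576/12314 + m(F)/(-25479) = -31576/12314 + (420 - 5*14² + 85*14)/(-25479) = -31576*1/12314 + (420 - 5*196 + 1190)*(-1/25479) = -15788/6157 + (420 - 980 + 1190)*(-1/25479) = -15788/6157 + 630*(-1/25479) = -15788/6157 - 70/2831 = -45126818/17430467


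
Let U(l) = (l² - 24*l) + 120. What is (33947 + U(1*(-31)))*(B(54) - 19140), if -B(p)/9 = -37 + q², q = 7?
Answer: -688539456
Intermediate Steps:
U(l) = 120 + l² - 24*l
B(p) = -108 (B(p) = -9*(-37 + 7²) = -9*(-37 + 49) = -9*12 = -108)
(33947 + U(1*(-31)))*(B(54) - 19140) = (33947 + (120 + (1*(-31))² - 24*(-31)))*(-108 - 19140) = (33947 + (120 + (-31)² - 24*(-31)))*(-19248) = (33947 + (120 + 961 + 744))*(-19248) = (33947 + 1825)*(-19248) = 35772*(-19248) = -688539456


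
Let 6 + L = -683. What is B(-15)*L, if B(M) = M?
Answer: 10335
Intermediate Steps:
L = -689 (L = -6 - 683 = -689)
B(-15)*L = -15*(-689) = 10335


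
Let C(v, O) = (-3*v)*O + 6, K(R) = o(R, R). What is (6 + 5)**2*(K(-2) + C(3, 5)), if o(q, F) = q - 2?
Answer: -5203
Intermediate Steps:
o(q, F) = -2 + q
K(R) = -2 + R
C(v, O) = 6 - 3*O*v (C(v, O) = -3*O*v + 6 = 6 - 3*O*v)
(6 + 5)**2*(K(-2) + C(3, 5)) = (6 + 5)**2*((-2 - 2) + (6 - 3*5*3)) = 11**2*(-4 + (6 - 45)) = 121*(-4 - 39) = 121*(-43) = -5203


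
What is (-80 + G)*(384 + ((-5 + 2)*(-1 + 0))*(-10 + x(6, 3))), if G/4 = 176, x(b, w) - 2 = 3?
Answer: 230256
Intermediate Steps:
x(b, w) = 5 (x(b, w) = 2 + 3 = 5)
G = 704 (G = 4*176 = 704)
(-80 + G)*(384 + ((-5 + 2)*(-1 + 0))*(-10 + x(6, 3))) = (-80 + 704)*(384 + ((-5 + 2)*(-1 + 0))*(-10 + 5)) = 624*(384 - 3*(-1)*(-5)) = 624*(384 + 3*(-5)) = 624*(384 - 15) = 624*369 = 230256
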